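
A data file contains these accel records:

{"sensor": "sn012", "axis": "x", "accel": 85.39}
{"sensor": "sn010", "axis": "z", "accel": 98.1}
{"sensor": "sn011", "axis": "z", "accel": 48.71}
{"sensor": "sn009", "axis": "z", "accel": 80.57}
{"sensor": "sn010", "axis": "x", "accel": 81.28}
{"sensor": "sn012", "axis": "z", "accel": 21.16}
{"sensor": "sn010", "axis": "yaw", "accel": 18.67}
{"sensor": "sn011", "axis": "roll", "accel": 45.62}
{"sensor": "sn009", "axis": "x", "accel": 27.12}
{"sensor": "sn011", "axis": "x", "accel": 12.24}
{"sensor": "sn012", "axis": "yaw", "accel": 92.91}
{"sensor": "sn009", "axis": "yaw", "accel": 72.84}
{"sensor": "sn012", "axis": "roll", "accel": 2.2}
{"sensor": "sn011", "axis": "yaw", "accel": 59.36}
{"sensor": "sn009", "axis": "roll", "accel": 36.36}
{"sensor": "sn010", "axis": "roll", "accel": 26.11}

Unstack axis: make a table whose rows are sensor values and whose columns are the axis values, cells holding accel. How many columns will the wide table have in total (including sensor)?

5

1 column for sensor plus 4 distinct axis values → 5 columns.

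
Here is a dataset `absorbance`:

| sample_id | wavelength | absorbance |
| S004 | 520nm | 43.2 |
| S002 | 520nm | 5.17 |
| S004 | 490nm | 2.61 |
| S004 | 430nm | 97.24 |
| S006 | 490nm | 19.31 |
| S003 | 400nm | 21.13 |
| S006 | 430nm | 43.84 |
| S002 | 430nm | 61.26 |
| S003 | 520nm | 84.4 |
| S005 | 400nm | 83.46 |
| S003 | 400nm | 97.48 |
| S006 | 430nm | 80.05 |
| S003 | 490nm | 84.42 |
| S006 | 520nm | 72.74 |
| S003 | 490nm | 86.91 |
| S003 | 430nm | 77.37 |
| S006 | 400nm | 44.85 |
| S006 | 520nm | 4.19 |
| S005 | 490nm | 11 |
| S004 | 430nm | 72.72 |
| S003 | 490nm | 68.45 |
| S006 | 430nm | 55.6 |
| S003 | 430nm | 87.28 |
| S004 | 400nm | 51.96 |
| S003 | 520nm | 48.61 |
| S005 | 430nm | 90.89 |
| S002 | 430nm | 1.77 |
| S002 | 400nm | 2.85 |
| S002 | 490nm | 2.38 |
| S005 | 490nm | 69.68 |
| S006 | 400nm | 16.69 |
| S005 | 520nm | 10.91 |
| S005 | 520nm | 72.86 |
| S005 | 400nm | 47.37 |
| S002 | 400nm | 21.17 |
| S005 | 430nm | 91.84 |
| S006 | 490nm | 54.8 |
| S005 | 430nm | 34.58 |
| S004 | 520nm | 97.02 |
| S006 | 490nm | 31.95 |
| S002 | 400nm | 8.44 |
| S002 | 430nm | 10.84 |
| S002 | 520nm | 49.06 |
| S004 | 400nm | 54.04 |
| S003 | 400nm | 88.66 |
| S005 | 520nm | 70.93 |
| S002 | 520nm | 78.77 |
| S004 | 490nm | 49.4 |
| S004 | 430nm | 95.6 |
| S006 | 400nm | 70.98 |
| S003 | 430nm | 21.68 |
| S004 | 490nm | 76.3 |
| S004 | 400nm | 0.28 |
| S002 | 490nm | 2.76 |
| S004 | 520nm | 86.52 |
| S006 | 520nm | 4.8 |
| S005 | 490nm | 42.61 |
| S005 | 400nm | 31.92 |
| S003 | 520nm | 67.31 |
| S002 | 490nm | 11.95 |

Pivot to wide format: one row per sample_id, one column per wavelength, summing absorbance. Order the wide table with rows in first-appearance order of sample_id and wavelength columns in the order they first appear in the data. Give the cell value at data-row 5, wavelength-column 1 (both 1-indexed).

154.70

With rows in first-appearance order of sample_id, row 5 is sample_id=S005. wavelength columns in first-appearance order: 520nm, 490nm, 430nm, 400nm; column 1 is 520nm.
Long rows with sample_id=S005, wavelength=520nm: 10.91 + 72.86 + 70.93 = 154.70.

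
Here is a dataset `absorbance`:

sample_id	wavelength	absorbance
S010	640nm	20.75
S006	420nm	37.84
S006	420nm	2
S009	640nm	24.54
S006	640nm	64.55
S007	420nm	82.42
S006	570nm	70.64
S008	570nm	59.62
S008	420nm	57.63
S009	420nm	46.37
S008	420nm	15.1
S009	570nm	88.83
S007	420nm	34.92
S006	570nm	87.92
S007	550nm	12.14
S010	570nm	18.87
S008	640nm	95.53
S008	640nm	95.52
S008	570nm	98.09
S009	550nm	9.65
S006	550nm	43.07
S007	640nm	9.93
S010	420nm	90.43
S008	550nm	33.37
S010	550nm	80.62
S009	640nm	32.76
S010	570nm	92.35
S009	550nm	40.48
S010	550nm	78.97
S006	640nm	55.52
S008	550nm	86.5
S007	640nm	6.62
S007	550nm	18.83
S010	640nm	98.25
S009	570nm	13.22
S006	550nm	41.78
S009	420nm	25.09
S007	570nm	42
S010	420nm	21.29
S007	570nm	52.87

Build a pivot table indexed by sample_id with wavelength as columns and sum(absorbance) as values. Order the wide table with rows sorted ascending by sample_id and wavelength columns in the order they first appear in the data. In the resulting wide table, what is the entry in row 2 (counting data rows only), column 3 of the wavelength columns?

With rows sorted ascending by sample_id, row 2 is sample_id=S007. wavelength columns in first-appearance order: 640nm, 420nm, 570nm, 550nm; column 3 is 570nm.
Long rows with sample_id=S007, wavelength=570nm: 42 + 52.87 = 94.87.

94.87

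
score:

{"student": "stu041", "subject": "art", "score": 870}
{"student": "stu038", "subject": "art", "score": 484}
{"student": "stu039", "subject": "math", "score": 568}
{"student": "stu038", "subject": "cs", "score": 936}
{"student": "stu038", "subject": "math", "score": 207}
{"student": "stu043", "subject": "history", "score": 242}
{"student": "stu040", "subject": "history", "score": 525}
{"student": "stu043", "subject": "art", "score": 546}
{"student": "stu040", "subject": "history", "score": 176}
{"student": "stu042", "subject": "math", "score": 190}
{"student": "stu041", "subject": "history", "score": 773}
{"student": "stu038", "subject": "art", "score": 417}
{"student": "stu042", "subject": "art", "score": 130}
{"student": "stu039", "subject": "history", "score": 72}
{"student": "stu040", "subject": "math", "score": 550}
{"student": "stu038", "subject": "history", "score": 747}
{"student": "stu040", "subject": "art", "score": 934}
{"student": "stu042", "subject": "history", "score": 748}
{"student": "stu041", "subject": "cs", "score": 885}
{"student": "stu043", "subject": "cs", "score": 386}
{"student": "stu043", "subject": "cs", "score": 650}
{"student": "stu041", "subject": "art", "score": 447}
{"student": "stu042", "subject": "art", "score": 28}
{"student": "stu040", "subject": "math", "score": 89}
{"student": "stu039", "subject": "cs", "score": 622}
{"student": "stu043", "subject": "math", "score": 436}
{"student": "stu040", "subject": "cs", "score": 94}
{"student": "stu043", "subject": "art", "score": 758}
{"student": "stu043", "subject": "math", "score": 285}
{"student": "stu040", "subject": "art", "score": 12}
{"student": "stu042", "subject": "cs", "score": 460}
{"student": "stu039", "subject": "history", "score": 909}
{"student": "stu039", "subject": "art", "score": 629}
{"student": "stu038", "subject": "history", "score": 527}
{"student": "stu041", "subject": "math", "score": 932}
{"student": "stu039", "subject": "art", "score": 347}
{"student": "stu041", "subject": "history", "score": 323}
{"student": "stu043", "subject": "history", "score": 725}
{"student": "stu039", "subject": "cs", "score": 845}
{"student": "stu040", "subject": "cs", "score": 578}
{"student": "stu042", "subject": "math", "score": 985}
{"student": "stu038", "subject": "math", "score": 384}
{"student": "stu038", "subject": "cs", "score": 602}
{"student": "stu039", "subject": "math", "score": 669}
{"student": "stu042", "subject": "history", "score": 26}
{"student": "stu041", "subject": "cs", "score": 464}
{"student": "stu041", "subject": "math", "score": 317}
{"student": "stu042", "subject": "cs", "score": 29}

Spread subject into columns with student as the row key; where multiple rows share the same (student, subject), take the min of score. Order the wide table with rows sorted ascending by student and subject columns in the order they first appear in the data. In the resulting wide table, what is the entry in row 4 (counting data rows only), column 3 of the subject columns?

464

With rows sorted ascending by student, row 4 is student=stu041. subject columns in first-appearance order: art, math, cs, history; column 3 is cs.
Long rows with student=stu041, subject=cs: min(885, 464) = 464.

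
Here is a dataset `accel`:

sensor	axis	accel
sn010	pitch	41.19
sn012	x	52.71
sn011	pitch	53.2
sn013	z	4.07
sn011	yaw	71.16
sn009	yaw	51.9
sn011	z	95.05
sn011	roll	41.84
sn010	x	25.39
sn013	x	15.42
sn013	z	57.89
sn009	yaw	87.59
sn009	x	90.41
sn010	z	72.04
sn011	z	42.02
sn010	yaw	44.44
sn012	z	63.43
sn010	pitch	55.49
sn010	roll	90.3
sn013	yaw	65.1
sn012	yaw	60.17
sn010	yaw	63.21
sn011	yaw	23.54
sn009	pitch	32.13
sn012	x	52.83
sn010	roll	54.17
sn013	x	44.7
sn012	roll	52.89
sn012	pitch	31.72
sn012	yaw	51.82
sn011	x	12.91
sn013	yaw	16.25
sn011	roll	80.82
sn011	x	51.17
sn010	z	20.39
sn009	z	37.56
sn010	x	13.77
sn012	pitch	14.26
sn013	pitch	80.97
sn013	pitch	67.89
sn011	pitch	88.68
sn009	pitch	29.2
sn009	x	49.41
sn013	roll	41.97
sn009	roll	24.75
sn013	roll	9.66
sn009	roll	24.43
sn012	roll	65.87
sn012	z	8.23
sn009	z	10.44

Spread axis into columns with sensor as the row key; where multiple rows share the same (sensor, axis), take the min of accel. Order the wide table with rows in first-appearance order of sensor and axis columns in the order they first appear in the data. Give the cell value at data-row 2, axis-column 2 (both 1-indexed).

With rows in first-appearance order of sensor, row 2 is sensor=sn012. axis columns in first-appearance order: pitch, x, z, yaw, roll; column 2 is x.
Long rows with sensor=sn012, axis=x: min(52.71, 52.83) = 52.71.

52.71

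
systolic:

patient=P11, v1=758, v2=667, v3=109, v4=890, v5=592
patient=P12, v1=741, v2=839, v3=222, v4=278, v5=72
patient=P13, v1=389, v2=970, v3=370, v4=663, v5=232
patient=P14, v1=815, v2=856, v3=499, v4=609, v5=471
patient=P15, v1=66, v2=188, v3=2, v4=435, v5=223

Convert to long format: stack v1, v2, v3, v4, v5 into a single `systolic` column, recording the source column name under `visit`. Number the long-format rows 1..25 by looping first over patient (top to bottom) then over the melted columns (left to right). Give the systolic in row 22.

188

25 rows total (5 × 5). Row 22: index ⌊(22-1)/5⌋ = 4 into patient → P15; (22-1) mod 5 = 1 into the melted columns → v2.
So row 22 is (P15, v2, 188); systolic = 188.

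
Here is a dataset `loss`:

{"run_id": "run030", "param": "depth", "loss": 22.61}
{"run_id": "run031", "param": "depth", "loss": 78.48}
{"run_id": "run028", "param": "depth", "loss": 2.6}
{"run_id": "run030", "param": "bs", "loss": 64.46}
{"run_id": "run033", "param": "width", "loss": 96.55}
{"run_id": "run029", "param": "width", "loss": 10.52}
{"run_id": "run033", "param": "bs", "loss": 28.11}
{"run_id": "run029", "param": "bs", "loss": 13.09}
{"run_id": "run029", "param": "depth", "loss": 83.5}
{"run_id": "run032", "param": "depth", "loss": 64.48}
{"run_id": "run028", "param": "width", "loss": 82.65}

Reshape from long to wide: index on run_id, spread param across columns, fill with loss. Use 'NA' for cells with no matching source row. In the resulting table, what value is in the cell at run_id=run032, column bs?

No long-format row has run_id=run032 and param=bs, so the cell is NA.

NA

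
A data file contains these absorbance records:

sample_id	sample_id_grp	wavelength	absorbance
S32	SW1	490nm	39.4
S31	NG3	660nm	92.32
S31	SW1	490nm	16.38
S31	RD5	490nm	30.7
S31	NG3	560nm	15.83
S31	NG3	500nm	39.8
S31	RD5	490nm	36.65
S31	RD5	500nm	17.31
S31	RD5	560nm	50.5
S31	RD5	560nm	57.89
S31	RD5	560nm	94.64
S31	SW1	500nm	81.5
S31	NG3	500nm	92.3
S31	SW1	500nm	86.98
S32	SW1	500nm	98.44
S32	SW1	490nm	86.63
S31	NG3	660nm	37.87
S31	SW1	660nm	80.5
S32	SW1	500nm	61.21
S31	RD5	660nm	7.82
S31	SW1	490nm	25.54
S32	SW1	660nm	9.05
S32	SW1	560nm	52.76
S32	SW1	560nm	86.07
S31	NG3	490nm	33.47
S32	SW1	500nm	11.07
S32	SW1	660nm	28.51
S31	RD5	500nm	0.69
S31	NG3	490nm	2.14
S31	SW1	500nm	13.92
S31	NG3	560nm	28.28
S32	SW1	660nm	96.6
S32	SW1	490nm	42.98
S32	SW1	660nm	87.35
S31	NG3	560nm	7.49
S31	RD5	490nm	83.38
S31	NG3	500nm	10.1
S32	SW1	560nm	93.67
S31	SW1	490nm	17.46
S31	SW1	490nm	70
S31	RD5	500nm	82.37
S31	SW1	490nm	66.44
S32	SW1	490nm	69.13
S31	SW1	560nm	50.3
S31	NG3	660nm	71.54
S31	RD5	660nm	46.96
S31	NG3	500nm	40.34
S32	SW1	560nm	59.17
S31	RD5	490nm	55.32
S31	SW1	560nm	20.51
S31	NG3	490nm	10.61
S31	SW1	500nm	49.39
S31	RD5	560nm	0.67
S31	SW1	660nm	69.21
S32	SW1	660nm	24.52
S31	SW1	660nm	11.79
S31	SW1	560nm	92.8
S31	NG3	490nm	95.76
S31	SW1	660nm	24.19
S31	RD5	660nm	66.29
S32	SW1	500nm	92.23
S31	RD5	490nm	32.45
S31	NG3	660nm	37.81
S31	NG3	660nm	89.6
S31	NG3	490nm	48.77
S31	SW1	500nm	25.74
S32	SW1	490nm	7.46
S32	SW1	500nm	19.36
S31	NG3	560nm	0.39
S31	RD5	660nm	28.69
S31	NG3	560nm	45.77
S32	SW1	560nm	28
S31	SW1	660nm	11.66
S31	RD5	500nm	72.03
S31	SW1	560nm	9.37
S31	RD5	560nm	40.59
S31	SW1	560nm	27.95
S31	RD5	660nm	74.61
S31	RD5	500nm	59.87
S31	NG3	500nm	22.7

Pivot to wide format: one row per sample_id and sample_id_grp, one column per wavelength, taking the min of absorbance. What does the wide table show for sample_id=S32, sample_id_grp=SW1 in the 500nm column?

11.07

Rows with sample_id=S32, sample_id_grp=SW1 and wavelength=500nm: absorbance values are 98.44, 61.21, 11.07, 92.23, 19.36.
min(98.44, 61.21, 11.07, 92.23, 19.36) = 11.07.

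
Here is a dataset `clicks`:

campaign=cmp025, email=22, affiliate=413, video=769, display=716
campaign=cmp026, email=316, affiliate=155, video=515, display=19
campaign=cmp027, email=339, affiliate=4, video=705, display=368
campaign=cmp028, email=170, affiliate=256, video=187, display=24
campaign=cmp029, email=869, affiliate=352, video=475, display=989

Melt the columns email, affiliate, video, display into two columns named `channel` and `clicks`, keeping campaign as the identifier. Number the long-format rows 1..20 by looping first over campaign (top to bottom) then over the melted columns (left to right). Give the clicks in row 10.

4

20 rows total (5 × 4). Row 10: index ⌊(10-1)/4⌋ = 2 into campaign → cmp027; (10-1) mod 4 = 1 into the melted columns → affiliate.
So row 10 is (cmp027, affiliate, 4); clicks = 4.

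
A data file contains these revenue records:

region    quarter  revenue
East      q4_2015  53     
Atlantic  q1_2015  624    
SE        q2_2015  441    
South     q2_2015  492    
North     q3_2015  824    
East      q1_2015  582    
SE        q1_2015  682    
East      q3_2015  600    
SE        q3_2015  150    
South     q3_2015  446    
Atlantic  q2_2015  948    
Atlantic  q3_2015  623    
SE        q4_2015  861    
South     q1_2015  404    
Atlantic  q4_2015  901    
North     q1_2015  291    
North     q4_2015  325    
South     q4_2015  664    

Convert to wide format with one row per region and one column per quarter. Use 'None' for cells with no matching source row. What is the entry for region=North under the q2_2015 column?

No long-format row has region=North and quarter=q2_2015, so the cell is None.

None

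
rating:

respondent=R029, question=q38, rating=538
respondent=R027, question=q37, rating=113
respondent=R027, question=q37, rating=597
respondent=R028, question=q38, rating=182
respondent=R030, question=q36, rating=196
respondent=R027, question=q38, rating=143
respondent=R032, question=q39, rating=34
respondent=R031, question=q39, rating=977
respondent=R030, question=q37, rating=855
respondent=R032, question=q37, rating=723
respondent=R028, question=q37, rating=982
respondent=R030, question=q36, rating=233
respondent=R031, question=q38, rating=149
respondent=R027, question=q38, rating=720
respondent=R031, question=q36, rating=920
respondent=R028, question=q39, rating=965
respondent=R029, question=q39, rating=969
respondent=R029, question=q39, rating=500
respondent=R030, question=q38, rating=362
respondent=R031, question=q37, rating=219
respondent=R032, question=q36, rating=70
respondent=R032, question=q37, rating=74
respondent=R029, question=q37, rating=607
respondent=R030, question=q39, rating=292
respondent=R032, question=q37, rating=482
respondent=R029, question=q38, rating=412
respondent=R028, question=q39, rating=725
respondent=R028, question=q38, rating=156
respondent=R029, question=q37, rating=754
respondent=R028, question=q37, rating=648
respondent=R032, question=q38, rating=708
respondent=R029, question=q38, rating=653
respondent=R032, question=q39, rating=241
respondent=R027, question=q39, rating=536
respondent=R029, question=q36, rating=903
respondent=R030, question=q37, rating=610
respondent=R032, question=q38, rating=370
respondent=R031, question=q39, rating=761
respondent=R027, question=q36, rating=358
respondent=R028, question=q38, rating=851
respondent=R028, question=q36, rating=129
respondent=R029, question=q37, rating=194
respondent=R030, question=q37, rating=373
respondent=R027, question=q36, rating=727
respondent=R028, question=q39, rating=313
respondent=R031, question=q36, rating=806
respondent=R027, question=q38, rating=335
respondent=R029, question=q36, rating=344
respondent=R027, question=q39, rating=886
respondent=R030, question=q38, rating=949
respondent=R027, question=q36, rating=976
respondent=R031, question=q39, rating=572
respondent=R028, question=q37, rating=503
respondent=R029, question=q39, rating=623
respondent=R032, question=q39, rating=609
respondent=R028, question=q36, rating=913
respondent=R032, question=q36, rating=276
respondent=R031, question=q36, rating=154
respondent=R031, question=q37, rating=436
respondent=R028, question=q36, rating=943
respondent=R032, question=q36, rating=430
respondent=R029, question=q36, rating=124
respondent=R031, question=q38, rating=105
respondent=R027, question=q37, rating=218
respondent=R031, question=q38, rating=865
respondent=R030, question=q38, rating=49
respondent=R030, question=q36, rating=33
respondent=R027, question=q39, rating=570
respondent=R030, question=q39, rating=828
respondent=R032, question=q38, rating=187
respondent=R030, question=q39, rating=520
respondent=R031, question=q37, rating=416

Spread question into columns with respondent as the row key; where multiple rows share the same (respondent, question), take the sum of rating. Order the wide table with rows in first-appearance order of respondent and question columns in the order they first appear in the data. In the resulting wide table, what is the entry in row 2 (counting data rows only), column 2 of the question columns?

928

With rows in first-appearance order of respondent, row 2 is respondent=R027. question columns in first-appearance order: q38, q37, q36, q39; column 2 is q37.
Long rows with respondent=R027, question=q37: 113 + 597 + 218 = 928.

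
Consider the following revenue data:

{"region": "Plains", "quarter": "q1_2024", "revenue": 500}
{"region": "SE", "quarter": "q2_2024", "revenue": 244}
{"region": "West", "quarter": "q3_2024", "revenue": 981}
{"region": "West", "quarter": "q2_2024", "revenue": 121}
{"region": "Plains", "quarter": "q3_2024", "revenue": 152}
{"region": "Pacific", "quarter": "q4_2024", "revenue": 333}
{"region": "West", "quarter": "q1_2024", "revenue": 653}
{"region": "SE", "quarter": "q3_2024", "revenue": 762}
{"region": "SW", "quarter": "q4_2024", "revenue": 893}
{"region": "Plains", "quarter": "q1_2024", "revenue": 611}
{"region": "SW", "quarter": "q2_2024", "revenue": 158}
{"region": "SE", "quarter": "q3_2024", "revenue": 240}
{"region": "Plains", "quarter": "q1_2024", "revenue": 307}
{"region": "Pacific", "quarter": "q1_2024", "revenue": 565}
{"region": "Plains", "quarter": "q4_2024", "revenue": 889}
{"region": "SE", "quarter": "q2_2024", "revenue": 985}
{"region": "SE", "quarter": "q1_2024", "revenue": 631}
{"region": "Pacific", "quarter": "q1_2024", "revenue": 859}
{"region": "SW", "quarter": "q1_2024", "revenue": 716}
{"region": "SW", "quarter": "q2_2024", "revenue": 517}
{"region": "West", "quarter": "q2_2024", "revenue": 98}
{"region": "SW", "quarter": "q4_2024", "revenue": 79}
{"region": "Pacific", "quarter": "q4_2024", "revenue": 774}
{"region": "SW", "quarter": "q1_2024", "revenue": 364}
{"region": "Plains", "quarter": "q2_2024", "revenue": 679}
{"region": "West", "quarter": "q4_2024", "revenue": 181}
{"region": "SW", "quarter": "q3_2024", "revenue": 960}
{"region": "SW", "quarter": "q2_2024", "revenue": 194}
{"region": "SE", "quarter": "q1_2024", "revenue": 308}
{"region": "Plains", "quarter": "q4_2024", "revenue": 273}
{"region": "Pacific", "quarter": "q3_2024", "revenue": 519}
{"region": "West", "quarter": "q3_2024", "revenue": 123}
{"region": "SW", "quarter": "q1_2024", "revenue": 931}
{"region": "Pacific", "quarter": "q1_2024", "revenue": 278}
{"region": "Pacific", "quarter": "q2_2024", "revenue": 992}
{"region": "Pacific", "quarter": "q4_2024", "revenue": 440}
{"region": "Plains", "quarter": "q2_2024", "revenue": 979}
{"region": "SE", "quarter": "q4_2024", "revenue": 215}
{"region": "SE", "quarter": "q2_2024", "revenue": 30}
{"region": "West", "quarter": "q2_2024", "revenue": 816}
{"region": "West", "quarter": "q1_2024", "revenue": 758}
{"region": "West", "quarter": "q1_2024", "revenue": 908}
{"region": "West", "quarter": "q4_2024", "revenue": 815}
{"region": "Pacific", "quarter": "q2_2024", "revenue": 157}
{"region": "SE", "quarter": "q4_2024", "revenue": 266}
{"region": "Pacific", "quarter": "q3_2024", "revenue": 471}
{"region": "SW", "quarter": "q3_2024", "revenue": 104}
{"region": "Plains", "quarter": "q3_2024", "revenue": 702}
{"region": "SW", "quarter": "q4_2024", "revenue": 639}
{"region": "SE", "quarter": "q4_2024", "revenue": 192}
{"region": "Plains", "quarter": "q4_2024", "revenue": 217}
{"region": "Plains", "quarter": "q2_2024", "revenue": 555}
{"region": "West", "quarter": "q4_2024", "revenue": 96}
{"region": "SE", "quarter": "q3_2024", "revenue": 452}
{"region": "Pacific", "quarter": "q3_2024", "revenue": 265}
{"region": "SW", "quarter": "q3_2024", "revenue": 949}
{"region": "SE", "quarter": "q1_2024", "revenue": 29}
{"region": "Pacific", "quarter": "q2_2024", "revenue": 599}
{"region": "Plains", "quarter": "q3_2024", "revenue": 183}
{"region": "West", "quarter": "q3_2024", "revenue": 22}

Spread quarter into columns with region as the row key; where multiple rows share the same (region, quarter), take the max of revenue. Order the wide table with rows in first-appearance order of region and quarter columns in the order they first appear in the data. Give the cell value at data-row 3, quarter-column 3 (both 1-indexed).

With rows in first-appearance order of region, row 3 is region=West. quarter columns in first-appearance order: q1_2024, q2_2024, q3_2024, q4_2024; column 3 is q3_2024.
Long rows with region=West, quarter=q3_2024: max(981, 123, 22) = 981.

981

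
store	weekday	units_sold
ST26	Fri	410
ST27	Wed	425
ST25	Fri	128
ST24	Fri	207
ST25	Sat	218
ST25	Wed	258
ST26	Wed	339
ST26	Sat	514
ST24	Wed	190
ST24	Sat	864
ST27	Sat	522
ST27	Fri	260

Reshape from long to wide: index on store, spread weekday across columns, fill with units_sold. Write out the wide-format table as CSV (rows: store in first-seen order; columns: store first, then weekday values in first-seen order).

store,Fri,Wed,Sat
ST26,410,339,514
ST27,260,425,522
ST25,128,258,218
ST24,207,190,864

Columns: store plus the 3 distinct weekday values (Fri, Wed, Sat).
For example, row ST26 column Fri takes units_sold=410 from the long row (ST26, Fri).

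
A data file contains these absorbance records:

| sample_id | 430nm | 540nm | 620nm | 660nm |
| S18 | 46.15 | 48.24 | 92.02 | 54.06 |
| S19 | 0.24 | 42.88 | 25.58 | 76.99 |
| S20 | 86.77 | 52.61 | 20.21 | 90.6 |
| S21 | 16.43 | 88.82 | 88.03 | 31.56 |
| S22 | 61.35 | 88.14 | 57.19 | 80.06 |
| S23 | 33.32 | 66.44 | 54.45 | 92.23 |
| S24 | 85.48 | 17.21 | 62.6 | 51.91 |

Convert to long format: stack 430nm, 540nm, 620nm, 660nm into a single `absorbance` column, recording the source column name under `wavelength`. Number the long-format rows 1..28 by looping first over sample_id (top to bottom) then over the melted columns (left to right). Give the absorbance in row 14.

88.82

28 rows total (7 × 4). Row 14: index ⌊(14-1)/4⌋ = 3 into sample_id → S21; (14-1) mod 4 = 1 into the melted columns → 540nm.
So row 14 is (S21, 540nm, 88.82); absorbance = 88.82.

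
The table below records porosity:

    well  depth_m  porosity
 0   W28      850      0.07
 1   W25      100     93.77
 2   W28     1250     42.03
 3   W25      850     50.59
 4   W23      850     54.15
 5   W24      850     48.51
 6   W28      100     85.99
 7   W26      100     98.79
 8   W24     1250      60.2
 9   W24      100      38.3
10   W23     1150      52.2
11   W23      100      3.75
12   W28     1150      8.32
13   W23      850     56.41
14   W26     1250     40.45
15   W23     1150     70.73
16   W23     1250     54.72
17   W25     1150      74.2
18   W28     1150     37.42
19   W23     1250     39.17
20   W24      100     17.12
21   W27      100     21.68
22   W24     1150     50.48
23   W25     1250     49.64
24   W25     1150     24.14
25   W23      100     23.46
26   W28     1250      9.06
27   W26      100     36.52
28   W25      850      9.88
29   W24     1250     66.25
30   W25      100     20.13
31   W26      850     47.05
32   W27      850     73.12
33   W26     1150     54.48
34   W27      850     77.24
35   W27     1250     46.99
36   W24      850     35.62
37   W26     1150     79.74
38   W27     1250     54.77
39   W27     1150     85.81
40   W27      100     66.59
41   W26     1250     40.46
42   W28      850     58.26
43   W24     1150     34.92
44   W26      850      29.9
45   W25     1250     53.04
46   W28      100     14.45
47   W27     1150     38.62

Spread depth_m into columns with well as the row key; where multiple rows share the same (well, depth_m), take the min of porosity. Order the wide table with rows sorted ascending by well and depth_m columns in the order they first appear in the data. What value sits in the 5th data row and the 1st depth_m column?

73.12

With rows sorted ascending by well, row 5 is well=W27. depth_m columns in first-appearance order: 850, 100, 1250, 1150; column 1 is 850.
Long rows with well=W27, depth_m=850: min(73.12, 77.24) = 73.12.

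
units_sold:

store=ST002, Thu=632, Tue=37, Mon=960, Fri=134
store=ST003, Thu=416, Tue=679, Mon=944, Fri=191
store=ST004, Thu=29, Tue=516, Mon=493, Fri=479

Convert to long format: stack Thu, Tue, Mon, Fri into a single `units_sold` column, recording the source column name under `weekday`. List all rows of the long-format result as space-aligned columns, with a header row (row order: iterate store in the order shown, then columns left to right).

Each (store, column) pair becomes one row: 3 × 4 = 12 rows.
For example, (ST002, Thu) → units_sold=632.

store  weekday  units_sold
ST002  Thu      632       
ST002  Tue      37        
ST002  Mon      960       
ST002  Fri      134       
ST003  Thu      416       
ST003  Tue      679       
ST003  Mon      944       
ST003  Fri      191       
ST004  Thu      29        
ST004  Tue      516       
ST004  Mon      493       
ST004  Fri      479       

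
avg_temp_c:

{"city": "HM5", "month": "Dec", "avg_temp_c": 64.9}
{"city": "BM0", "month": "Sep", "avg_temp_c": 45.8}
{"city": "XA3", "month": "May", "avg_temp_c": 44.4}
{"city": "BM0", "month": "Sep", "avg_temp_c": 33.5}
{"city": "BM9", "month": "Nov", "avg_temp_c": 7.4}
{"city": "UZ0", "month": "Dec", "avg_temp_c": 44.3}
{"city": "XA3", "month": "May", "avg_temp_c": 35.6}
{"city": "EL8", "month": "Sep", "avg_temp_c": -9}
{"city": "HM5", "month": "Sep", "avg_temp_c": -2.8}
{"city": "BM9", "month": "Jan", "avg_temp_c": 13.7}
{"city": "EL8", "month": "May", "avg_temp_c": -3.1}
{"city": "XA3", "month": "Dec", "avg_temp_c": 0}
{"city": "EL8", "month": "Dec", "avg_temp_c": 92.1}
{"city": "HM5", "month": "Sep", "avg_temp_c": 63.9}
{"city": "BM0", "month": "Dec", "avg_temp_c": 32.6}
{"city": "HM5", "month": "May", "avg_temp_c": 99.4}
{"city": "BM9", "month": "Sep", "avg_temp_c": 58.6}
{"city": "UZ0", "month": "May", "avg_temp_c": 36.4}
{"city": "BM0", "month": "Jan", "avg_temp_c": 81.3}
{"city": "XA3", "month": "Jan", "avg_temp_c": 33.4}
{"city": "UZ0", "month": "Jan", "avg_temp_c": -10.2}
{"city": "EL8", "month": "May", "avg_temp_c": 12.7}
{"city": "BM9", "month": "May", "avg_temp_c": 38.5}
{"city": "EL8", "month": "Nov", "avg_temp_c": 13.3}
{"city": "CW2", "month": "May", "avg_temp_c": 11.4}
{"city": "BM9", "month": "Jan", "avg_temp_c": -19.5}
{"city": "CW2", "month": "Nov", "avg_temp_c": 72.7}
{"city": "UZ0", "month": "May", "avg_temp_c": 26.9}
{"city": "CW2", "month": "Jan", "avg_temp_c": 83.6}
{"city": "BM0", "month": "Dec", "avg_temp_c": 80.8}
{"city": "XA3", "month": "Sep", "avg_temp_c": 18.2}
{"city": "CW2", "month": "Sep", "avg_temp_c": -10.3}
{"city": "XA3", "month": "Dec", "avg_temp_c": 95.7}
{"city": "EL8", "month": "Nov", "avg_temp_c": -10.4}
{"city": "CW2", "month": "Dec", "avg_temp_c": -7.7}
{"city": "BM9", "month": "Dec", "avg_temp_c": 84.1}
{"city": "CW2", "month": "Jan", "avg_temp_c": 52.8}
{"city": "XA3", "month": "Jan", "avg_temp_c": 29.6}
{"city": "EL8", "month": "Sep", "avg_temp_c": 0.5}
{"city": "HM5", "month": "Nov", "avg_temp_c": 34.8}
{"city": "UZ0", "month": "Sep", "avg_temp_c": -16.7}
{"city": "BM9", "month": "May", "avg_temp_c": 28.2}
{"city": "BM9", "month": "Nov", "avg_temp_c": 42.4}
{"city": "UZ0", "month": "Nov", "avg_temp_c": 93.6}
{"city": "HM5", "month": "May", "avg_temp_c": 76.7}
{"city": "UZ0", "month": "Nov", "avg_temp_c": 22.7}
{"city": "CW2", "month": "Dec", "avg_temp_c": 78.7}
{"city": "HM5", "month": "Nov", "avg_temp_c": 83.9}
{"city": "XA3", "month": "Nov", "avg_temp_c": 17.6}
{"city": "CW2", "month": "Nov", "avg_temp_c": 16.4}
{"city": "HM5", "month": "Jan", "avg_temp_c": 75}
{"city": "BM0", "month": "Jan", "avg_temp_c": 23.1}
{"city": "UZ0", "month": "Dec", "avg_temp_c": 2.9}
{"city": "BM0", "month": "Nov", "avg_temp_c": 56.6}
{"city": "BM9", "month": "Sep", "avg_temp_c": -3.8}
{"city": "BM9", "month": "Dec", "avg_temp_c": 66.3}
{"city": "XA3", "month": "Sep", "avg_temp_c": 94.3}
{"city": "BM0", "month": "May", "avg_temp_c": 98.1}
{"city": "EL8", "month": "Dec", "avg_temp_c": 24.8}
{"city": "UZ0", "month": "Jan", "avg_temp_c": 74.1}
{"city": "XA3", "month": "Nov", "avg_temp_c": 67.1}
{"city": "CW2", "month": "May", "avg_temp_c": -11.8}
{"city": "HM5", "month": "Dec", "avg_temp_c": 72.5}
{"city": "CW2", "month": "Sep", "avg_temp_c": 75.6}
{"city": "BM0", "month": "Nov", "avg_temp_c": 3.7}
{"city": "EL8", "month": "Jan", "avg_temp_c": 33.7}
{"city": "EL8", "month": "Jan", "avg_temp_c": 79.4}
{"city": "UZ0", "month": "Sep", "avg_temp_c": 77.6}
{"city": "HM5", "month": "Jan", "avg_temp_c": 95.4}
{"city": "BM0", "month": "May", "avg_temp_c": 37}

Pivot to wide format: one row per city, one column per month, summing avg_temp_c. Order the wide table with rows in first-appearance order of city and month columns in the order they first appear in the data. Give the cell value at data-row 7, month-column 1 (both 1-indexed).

71

With rows in first-appearance order of city, row 7 is city=CW2. month columns in first-appearance order: Dec, Sep, May, Nov, Jan; column 1 is Dec.
Long rows with city=CW2, month=Dec: -7.7 + 78.7 = 71.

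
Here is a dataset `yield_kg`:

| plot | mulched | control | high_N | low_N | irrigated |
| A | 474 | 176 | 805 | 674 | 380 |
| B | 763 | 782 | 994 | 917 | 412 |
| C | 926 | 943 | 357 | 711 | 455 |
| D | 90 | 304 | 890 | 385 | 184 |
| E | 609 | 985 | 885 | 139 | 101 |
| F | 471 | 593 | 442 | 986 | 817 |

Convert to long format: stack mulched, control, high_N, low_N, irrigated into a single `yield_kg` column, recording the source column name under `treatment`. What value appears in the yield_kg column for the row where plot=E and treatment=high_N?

885

Unpivoting turns each (plot, wide-column) pair into one long row.
The wide cell at row E, column high_N holds 885, so the long row (E, high_N) has yield_kg=885.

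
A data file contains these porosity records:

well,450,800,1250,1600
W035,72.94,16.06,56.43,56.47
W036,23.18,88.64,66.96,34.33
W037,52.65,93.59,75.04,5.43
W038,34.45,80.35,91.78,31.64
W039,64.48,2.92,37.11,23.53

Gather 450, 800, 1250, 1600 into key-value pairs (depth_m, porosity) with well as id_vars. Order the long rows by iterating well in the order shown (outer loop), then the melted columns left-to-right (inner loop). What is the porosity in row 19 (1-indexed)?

37.11

20 rows total (5 × 4). Row 19: index ⌊(19-1)/4⌋ = 4 into well → W039; (19-1) mod 4 = 2 into the melted columns → 1250.
So row 19 is (W039, 1250, 37.11); porosity = 37.11.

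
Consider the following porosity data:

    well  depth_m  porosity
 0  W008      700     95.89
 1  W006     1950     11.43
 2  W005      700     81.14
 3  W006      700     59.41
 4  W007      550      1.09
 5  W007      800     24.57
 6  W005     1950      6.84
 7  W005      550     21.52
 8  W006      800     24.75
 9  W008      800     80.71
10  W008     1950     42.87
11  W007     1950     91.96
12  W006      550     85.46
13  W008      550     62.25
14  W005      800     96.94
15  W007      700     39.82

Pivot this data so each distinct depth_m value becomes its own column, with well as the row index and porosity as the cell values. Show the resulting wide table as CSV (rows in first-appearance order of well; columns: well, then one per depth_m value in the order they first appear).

Columns: well plus the 4 distinct depth_m values (700, 1950, 550, 800).
For example, row W008 column 700 takes porosity=95.89 from the long row (W008, 700).

well,700,1950,550,800
W008,95.89,42.87,62.25,80.71
W006,59.41,11.43,85.46,24.75
W005,81.14,6.84,21.52,96.94
W007,39.82,91.96,1.09,24.57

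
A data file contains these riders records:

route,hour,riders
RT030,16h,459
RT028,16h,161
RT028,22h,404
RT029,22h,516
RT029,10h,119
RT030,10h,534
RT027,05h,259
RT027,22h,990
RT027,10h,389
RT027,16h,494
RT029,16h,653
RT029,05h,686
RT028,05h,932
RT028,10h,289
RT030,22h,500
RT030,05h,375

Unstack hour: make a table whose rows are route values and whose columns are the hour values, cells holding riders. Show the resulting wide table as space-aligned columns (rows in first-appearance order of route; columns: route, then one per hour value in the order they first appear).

Columns: route plus the 4 distinct hour values (16h, 22h, 10h, 05h).
For example, row RT030 column 16h takes riders=459 from the long row (RT030, 16h).

route  16h  22h  10h  05h
RT030  459  500  534  375
RT028  161  404  289  932
RT029  653  516  119  686
RT027  494  990  389  259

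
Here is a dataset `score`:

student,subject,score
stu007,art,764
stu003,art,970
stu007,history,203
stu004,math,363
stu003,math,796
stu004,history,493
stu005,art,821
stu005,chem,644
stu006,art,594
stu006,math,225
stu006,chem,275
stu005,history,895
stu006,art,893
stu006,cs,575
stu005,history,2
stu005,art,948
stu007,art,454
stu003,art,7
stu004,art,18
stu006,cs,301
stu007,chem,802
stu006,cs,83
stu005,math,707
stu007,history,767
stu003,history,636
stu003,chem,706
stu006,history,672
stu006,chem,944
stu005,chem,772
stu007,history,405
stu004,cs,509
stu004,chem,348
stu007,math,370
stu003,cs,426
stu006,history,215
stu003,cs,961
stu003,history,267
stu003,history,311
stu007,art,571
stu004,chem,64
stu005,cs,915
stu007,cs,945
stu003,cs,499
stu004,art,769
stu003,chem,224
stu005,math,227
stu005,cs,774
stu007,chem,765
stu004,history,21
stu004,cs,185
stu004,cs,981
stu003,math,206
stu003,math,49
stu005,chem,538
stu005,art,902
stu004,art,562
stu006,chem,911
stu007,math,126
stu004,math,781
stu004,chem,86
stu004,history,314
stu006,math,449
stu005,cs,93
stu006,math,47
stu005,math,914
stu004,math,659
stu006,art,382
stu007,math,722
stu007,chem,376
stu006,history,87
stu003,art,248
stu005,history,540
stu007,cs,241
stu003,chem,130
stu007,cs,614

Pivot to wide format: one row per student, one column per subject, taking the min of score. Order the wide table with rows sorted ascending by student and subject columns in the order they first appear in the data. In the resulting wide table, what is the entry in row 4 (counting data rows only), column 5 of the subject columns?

With rows sorted ascending by student, row 4 is student=stu006. subject columns in first-appearance order: art, history, math, chem, cs; column 5 is cs.
Long rows with student=stu006, subject=cs: min(575, 301, 83) = 83.

83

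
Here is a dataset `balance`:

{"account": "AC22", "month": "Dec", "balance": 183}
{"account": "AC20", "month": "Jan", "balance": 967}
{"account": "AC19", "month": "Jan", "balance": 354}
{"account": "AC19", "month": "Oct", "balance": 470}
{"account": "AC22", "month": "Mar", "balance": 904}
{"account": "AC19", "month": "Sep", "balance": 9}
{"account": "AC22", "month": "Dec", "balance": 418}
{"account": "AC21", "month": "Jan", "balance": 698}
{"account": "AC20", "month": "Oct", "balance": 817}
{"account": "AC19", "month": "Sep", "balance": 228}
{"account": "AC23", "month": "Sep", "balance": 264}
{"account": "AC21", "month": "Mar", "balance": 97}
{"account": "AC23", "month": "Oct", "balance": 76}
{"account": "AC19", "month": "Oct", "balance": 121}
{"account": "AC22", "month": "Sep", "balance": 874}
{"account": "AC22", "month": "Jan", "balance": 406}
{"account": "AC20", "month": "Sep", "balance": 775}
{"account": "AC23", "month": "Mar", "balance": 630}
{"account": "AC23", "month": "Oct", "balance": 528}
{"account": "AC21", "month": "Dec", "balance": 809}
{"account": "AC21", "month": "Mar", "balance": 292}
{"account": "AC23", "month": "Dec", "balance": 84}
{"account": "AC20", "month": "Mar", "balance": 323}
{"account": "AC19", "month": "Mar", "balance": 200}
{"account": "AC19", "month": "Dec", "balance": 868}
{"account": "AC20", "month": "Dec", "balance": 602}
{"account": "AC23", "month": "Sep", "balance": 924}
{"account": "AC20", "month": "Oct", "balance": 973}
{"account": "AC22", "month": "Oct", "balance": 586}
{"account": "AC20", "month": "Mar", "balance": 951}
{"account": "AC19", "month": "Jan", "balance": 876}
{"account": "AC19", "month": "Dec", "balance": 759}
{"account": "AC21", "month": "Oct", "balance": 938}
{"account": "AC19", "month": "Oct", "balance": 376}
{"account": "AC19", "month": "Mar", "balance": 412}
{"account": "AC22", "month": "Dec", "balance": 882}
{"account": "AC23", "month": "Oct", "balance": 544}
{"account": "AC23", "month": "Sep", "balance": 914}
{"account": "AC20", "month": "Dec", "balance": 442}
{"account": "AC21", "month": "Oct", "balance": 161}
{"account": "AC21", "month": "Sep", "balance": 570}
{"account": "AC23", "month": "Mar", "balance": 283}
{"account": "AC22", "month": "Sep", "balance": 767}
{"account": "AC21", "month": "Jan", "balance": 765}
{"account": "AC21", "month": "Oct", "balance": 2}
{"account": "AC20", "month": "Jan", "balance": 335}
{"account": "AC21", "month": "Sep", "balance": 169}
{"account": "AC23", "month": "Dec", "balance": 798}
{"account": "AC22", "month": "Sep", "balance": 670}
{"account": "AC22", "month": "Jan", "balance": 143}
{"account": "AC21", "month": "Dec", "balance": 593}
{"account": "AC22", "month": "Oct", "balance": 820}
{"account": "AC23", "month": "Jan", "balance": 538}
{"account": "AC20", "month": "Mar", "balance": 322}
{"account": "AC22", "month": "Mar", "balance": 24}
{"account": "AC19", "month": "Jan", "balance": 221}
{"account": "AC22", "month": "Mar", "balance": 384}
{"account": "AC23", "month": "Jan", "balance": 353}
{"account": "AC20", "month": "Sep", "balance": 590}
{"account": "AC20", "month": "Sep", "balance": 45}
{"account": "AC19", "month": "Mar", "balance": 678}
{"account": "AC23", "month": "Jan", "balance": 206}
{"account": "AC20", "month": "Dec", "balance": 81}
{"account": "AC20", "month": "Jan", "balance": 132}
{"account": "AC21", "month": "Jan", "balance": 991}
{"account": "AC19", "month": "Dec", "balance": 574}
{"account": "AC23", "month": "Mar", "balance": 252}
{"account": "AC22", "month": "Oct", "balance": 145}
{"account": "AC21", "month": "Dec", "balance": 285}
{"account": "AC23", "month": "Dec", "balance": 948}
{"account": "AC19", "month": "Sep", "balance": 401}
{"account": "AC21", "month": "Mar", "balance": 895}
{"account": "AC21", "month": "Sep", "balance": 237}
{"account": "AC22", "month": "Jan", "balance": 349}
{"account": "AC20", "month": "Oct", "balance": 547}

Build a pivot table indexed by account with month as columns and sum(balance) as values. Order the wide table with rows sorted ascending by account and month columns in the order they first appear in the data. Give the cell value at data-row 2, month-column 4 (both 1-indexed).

1596

With rows sorted ascending by account, row 2 is account=AC20. month columns in first-appearance order: Dec, Jan, Oct, Mar, Sep; column 4 is Mar.
Long rows with account=AC20, month=Mar: 323 + 951 + 322 = 1596.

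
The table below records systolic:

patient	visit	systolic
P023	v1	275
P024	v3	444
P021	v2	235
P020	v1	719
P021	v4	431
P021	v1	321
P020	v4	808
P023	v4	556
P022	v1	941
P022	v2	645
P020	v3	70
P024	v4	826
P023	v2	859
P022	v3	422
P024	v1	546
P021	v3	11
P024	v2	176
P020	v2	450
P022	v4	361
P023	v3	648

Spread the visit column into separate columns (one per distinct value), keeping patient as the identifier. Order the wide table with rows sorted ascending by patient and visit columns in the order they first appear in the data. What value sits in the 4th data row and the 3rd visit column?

With rows sorted ascending by patient, row 4 is patient=P023. visit columns in first-appearance order: v1, v3, v2, v4; column 3 is v2.
Long rows with patient=P023, visit=v2: systolic = 859.

859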